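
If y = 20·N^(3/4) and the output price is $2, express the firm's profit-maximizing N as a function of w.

N(w) = 810000/w^(4)

MP_N = (3/4)·20·N^(-1/4) = 15·N^(-1/4).
Setting P·MP_N = w: 30·N^(-1/4) = w.
Solving for N: N^(-1/4) = w/30, so N = (30/w)^(4).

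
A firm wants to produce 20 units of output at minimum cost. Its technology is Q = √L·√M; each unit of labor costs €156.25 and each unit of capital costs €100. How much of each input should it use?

L* = 16, M* = 25

Cost minimization requires the marginal rate of technical substitution to equal the input-price ratio: MP_L/MP_M = w/r.
Here MP_L/MP_M = (1/2)·(M/L)/(1/2) = (M/L). Setting this equal to 156.25/100 = 1.5625 gives M = 1.5625L.
Substituting into Q = 20: L^(1/2)·(1.5625L)^(1/2) = 20.
Solving, L = 16 and M = 25.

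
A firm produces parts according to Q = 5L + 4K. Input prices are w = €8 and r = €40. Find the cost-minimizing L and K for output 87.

The inputs are perfect substitutes, so the firm uses whichever has the lower cost per unit of output.
Cost per unit of output via L is w/5 = 1.6; via K it is r/4 = 10. L is cheaper.
Producing Q = 87 with L alone: L = 17.4, K = 0.

L* = 17.4, K* = 0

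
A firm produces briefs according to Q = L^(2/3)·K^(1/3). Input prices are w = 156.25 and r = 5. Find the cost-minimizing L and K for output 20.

L* = 8, K* = 125

Cost minimization requires the marginal rate of technical substitution to equal the input-price ratio: MP_L/MP_K = w/r.
Here MP_L/MP_K = (2/3)·(K/L)/(1/3) = 2·(K/L). Setting this equal to 156.25/5 = 31.25 gives K = 15.625L.
Substituting into Q = 20: L^(2/3)·(15.625L)^(1/3) = 20.
Solving, L = 8 and K = 125.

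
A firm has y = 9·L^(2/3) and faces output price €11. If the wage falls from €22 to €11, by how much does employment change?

From P·MP_L = w with MP_L = 6·L^(-1/3), the labor demand is L(w) = (66/w)^(3).
At w = 22: L = 27. At w = 11: L = 216.
ΔL = 216 − 27 = 189.

ΔL = 189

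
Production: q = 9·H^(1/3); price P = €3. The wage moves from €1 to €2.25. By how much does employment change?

From P·MP_H = w with MP_H = 3·H^(-2/3), the labor demand is H(w) = (9/w)^(3/2).
At w = 1: H = 27. At w = 2.25: H = 8.
ΔH = 8 − 27 = -19.

ΔH = -19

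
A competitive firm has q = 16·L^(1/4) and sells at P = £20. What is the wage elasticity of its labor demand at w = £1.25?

MP_L = (1/4)·16·L^(-3/4), so P·MP_L = w gives 80·L^(-3/4) = w.
Solving, L(w) = (80/w)^(4/3). This is a constant-elasticity form: L ∝ w^(−4/3), so ε = −4/3.

ε = -4/3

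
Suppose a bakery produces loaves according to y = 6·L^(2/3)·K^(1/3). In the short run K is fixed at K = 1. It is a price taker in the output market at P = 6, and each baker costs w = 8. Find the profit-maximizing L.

With K = 1, MP_L = (2/3)·6·L^(-1/3)·1^(1/3) = 4·L^(-1/3).
Profit maximization for a price taker requires P·MP_L = w: 6·4·L^(-1/3) = 8.
So L^(-1/3) = 1/3, which gives L = 27.

L* = 27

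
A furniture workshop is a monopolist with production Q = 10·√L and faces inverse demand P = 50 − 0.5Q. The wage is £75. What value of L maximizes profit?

Marginal revenue from the inverse demand is MR = 50 − Q.
The marginal product is MP_L = 5·L^(-1/2).
A monopolist hires until marginal revenue product equals the wage: MR·MP_L = w.
At L, Q = 10·√L. Substituting and solving: (50 − 10·√L)·5·L^(-1/2) = 75 gives L = 4.

L* = 4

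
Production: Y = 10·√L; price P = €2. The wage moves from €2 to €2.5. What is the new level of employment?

From P·MP_L = w with MP_L = 5·L^(-1/2), the labor demand is L(w) = (10/w)^(2).
At w = 2: L = 25. At w = 2.5: L = 16.

L* = 16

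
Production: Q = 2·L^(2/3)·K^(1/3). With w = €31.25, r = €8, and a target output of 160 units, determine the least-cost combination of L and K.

L* = 64, K* = 125

Cost minimization requires the marginal rate of technical substitution to equal the input-price ratio: MP_L/MP_K = w/r.
Here MP_L/MP_K = (2/3)·(K/L)/(1/3) = 2·(K/L). Setting this equal to 31.25/8 = 3.90625 gives K = 1.953125L.
Substituting into Q = 160: 2·L^(2/3)·(1.953125L)^(1/3) = 160.
Solving, L = 64 and K = 125.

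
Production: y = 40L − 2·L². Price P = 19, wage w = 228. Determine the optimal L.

L* = 7

The marginal product of L is MP_L = 40 − 4L.
A price-taking firm hires until the value of the marginal product equals the wage: P·MP_L = w, so 19·(40 − 4L) = 228.
Then 40 − 4L = 12, giving L = 7.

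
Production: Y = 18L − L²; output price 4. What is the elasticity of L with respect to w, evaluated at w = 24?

From P·MP_L = w with MP_L = 18 − 2L, labor demand is L(w) = (18 − w/4)/2.
dL/dw = −1/(8) = -0.125.
At w = 24, L = 6, so ε = (dL/dw)·(w/L) = (-0.125)·(24/6) = -0.5.

ε = -0.5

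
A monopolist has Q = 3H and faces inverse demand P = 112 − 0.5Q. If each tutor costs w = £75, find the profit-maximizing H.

H* = 29

Marginal revenue from the inverse demand is MR = 112 − Q.
The marginal product is MP_H = 3.
A monopolist hires until marginal revenue product equals the wage: MR·MP_H = w.
(112 − 3H)·3 = 75, so H = 29.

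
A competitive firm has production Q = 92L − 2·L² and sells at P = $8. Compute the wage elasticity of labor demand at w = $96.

From P·MP_L = w with MP_L = 92 − 4L, labor demand is L(w) = (92 − w/8)/4.
dL/dw = −1/(32) = -0.03125.
At w = 96, L = 20, so ε = (dL/dw)·(w/L) = (-0.03125)·(96/20) = -0.15.

ε = -0.15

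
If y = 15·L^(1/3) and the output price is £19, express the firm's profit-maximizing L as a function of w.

MP_L = (1/3)·15·L^(-2/3) = 5·L^(-2/3).
Setting P·MP_L = w: 95·L^(-2/3) = w.
Solving for L: L^(-2/3) = w/95, so L = (95/w)^(3/2).

L(w) = (95/w)^(3/2)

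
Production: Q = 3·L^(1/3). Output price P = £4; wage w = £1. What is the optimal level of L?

L* = 8

MP_L = (1/3)·3·L^(-2/3) = L^(-2/3).
Profit maximization for a price taker requires P·MP_L = w: 4·L^(-2/3) = 1.
So L^(-2/3) = 0.25, which gives L = 8.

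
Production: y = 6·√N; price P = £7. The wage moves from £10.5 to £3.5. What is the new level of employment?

From P·MP_N = w with MP_N = 3·N^(-1/2), the labor demand is N(w) = (21/w)^(2).
At w = 10.5: N = 4. At w = 3.5: N = 36.

N* = 36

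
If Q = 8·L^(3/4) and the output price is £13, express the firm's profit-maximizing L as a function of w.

MP_L = (3/4)·8·L^(-1/4) = 6·L^(-1/4).
Setting P·MP_L = w: 78·L^(-1/4) = w.
Solving for L: L^(-1/4) = w/78, so L = (78/w)^(4).

L(w) = (78/w)^(4)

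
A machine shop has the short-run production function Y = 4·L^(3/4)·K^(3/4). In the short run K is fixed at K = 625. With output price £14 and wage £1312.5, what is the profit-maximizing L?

L* = 256

With K = 625, MP_L = (3/4)·4·L^(-1/4)·625^(3/4) = 375·L^(-1/4).
Profit maximization for a price taker requires P·MP_L = w: 14·375·L^(-1/4) = 1312.5.
So L^(-1/4) = 0.25, which gives L = 256.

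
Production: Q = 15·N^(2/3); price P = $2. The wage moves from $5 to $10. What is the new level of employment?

From P·MP_N = w with MP_N = 10·N^(-1/3), the labor demand is N(w) = (20/w)^(3).
At w = 5: N = 64. At w = 10: N = 8.

N* = 8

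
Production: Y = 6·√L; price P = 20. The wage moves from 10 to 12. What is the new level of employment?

L* = 25

From P·MP_L = w with MP_L = 3·L^(-1/2), the labor demand is L(w) = (60/w)^(2).
At w = 10: L = 36. At w = 12: L = 25.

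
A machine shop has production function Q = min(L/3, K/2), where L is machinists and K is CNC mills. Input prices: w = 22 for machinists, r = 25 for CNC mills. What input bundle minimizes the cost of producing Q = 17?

With a fixed-proportions technology, the cost-minimizing bundle uses no slack in either input: L/3 = K/2 = Q.
So L = 3·17 = 51 and K = 2·17 = 34.

L* = 51, K* = 34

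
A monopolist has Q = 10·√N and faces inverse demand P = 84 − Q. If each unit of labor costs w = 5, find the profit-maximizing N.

Marginal revenue from the inverse demand is MR = 84 − 2Q.
The marginal product is MP_N = 5·N^(-1/2).
A monopolist hires until marginal revenue product equals the wage: MR·MP_N = w.
At N, Q = 10·√N. Substituting and solving: (84 − 20·√N)·5·N^(-1/2) = 5 gives N = 16.

N* = 16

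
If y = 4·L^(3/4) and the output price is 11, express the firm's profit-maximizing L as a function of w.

L(w) = 1185921/w^(4)

MP_L = (3/4)·4·L^(-1/4) = 3·L^(-1/4).
Setting P·MP_L = w: 33·L^(-1/4) = w.
Solving for L: L^(-1/4) = w/33, so L = (33/w)^(4).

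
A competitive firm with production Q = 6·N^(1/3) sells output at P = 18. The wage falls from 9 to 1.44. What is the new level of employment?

N* = 125

From P·MP_N = w with MP_N = 2·N^(-2/3), the labor demand is N(w) = (36/w)^(3/2).
At w = 9: N = 8. At w = 1.44: N = 125.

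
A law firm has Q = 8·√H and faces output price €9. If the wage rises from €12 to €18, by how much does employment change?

From P·MP_H = w with MP_H = 4·H^(-1/2), the labor demand is H(w) = (36/w)^(2).
At w = 12: H = 9. At w = 18: H = 4.
ΔH = 4 − 9 = -5.

ΔH = -5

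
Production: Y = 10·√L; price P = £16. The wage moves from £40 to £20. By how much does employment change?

From P·MP_L = w with MP_L = 5·L^(-1/2), the labor demand is L(w) = (80/w)^(2).
At w = 40: L = 4. At w = 20: L = 16.
ΔL = 16 − 4 = 12.

ΔL = 12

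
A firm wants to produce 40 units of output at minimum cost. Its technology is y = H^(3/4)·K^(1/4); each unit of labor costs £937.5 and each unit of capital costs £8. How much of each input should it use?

Cost minimization requires the marginal rate of technical substitution to equal the input-price ratio: MP_H/MP_K = w/r.
Here MP_H/MP_K = (3/4)·(K/H)/(1/4) = 3·(K/H). Setting this equal to 937.5/8 = 117.1875 gives K = 39.0625H.
Substituting into y = 40: H^(3/4)·(39.0625H)^(1/4) = 40.
Solving, H = 16 and K = 625.

H* = 16, K* = 625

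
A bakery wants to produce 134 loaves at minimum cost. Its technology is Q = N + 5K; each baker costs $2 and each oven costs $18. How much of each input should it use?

N* = 134, K* = 0

The inputs are perfect substitutes, so the firm uses whichever has the lower cost per unit of output.
Cost per unit of output via N is 2; via K it is 3.6. N is cheaper.
Producing Q = 134 with N alone: N = 134, K = 0.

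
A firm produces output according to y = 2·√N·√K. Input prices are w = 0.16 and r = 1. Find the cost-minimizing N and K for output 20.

Cost minimization requires the marginal rate of technical substitution to equal the input-price ratio: MP_N/MP_K = w/r.
Here MP_N/MP_K = (1/2)·(K/N)/(1/2) = (K/N). Setting this equal to 0.16/1 = 0.16 gives K = 0.16N.
Substituting into y = 20: 2·N^(1/2)·(0.16N)^(1/2) = 20.
Solving, N = 25 and K = 4.

N* = 25, K* = 4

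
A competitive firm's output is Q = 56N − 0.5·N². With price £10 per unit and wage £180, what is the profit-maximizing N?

The marginal product of N is MP_N = 56 − N.
A price-taking firm hires until the value of the marginal product equals the wage: P·MP_N = w, so 10·(56 − N) = 180.
Then 56 − N = 18, giving N = 38.

N* = 38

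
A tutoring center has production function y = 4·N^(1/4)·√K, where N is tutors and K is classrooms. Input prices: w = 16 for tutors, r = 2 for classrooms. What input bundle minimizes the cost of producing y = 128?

N* = 16, K* = 256

Cost minimization requires the marginal rate of technical substitution to equal the input-price ratio: MP_N/MP_K = w/r.
Here MP_N/MP_K = (1/4)·(K/N)/(1/2) = 0.5·(K/N). Setting this equal to 16/2 = 8 gives K = 16N.
Substituting into y = 128: 4·N^(1/4)·(16N)^(1/2) = 128.
Solving, N = 16 and K = 256.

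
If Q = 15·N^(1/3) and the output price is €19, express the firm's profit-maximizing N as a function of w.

MP_N = (1/3)·15·N^(-2/3) = 5·N^(-2/3).
Setting P·MP_N = w: 95·N^(-2/3) = w.
Solving for N: N^(-2/3) = w/95, so N = (95/w)^(3/2).

N(w) = (95/w)^(3/2)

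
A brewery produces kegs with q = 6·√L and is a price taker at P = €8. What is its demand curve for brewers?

L(w) = 576/w²

MP_L = (1/2)·6·L^(-1/2) = 3·L^(-1/2).
Setting P·MP_L = w: 24·L^(-1/2) = w.
Solving for L: L^(-1/2) = w/24, so L = (24/w)^(2).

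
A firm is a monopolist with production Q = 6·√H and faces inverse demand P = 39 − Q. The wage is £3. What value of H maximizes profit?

Marginal revenue from the inverse demand is MR = 39 − 2Q.
The marginal product is MP_H = 3·H^(-1/2).
A monopolist hires until marginal revenue product equals the wage: MR·MP_H = w.
At H, Q = 6·√H. Substituting and solving: (39 − 12·√H)·3·H^(-1/2) = 3 gives H = 9.

H* = 9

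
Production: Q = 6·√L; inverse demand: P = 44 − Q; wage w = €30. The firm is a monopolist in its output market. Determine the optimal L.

L* = 4

Marginal revenue from the inverse demand is MR = 44 − 2Q.
The marginal product is MP_L = 3·L^(-1/2).
A monopolist hires until marginal revenue product equals the wage: MR·MP_L = w.
At L, Q = 6·√L. Substituting and solving: (44 − 12·√L)·3·L^(-1/2) = 30 gives L = 4.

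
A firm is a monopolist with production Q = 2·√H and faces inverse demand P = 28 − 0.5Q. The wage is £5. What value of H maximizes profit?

Marginal revenue from the inverse demand is MR = 28 − Q.
The marginal product is MP_H = H^(-1/2).
A monopolist hires until marginal revenue product equals the wage: MR·MP_H = w.
At H, Q = 2·√H. Substituting and solving: (28 − 2·√H)·H^(-1/2) = 5 gives H = 16.

H* = 16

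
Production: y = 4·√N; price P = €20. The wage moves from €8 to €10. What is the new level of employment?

N* = 16

From P·MP_N = w with MP_N = 2·N^(-1/2), the labor demand is N(w) = (40/w)^(2).
At w = 8: N = 25. At w = 10: N = 16.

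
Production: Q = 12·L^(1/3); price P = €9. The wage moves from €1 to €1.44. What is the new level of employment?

From P·MP_L = w with MP_L = 4·L^(-2/3), the labor demand is L(w) = (36/w)^(3/2).
At w = 1: L = 216. At w = 1.44: L = 125.

L* = 125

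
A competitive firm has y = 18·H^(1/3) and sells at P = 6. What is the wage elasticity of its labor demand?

ε = -1.5

MP_H = (1/3)·18·H^(-2/3), so P·MP_H = w gives 36·H^(-2/3) = w.
Solving, H(w) = (36/w)^(3/2). This is a constant-elasticity form: H ∝ w^(−3/2), so ε = −3/2.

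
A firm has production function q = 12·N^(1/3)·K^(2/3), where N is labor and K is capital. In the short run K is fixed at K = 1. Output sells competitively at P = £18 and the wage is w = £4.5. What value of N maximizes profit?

With K = 1, MP_N = (1/3)·12·N^(-2/3)·1^(2/3) = 4·N^(-2/3).
Profit maximization for a price taker requires P·MP_N = w: 18·4·N^(-2/3) = 4.5.
So N^(-2/3) = 0.0625, which gives N = 64.

N* = 64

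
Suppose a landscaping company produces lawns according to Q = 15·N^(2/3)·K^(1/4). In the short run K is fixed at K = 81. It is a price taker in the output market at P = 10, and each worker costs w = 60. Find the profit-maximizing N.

With K = 81, MP_N = (2/3)·15·N^(-1/3)·81^(1/4) = 30·N^(-1/3).
Profit maximization for a price taker requires P·MP_N = w: 10·30·N^(-1/3) = 60.
So N^(-1/3) = 0.2, which gives N = 125.

N* = 125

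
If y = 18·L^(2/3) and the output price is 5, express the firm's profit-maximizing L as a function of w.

MP_L = (2/3)·18·L^(-1/3) = 12·L^(-1/3).
Setting P·MP_L = w: 60·L^(-1/3) = w.
Solving for L: L^(-1/3) = w/60, so L = (60/w)^(3).

L(w) = 216000/w³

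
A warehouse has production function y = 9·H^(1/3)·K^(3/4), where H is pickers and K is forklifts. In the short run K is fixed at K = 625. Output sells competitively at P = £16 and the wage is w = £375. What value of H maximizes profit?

With K = 625, MP_H = (1/3)·9·H^(-2/3)·625^(3/4) = 375·H^(-2/3).
Profit maximization for a price taker requires P·MP_H = w: 16·375·H^(-2/3) = 375.
So H^(-2/3) = 0.0625, which gives H = 64.

H* = 64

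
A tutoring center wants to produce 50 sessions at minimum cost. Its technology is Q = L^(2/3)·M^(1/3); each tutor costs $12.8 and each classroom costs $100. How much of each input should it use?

L* = 125, M* = 8

Cost minimization requires the marginal rate of technical substitution to equal the input-price ratio: MP_L/MP_M = w/r.
Here MP_L/MP_M = (2/3)·(M/L)/(1/3) = 2·(M/L). Setting this equal to 12.8/100 = 0.128 gives M = 0.064L.
Substituting into Q = 50: L^(2/3)·(0.064L)^(1/3) = 50.
Solving, L = 125 and M = 8.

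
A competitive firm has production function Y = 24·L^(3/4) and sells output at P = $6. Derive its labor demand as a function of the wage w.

L(w) = (108/w)^(4)

MP_L = (3/4)·24·L^(-1/4) = 18·L^(-1/4).
Setting P·MP_L = w: 108·L^(-1/4) = w.
Solving for L: L^(-1/4) = w/108, so L = (108/w)^(4).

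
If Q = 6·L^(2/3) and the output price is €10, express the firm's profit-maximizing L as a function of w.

L(w) = 64000/w³

MP_L = (2/3)·6·L^(-1/3) = 4·L^(-1/3).
Setting P·MP_L = w: 40·L^(-1/3) = w.
Solving for L: L^(-1/3) = w/40, so L = (40/w)^(3).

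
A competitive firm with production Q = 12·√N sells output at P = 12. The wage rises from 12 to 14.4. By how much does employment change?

From P·MP_N = w with MP_N = 6·N^(-1/2), the labor demand is N(w) = (72/w)^(2).
At w = 12: N = 36. At w = 14.4: N = 25.
ΔN = 25 − 36 = -11.

ΔN = -11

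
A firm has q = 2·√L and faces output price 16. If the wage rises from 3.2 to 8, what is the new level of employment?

From P·MP_L = w with MP_L = L^(-1/2), the labor demand is L(w) = (16/w)^(2).
At w = 3.2: L = 25. At w = 8: L = 4.

L* = 4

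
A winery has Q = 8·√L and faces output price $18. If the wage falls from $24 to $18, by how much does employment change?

ΔL = 7

From P·MP_L = w with MP_L = 4·L^(-1/2), the labor demand is L(w) = (72/w)^(2).
At w = 24: L = 9. At w = 18: L = 16.
ΔL = 16 − 9 = 7.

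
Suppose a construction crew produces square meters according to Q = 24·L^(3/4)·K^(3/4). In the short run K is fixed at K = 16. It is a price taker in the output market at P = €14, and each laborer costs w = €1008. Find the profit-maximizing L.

L* = 16

With K = 16, MP_L = (3/4)·24·L^(-1/4)·16^(3/4) = 144·L^(-1/4).
Profit maximization for a price taker requires P·MP_L = w: 14·144·L^(-1/4) = 1008.
So L^(-1/4) = 0.5, which gives L = 16.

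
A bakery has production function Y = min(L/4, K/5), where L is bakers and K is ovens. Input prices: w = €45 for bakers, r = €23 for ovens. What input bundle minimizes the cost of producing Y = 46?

With a fixed-proportions technology, the cost-minimizing bundle uses no slack in either input: L/4 = K/5 = Y.
So L = 4·46 = 184 and K = 5·46 = 230.

L* = 184, K* = 230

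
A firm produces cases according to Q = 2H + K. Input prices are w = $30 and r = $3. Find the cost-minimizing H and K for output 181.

H* = 0, K* = 181

The inputs are perfect substitutes, so the firm uses whichever has the lower cost per unit of output.
Cost per unit of output via H is 15; via K it is 3. K is cheaper.
Producing Q = 181 with K alone: H = 0, K = 181.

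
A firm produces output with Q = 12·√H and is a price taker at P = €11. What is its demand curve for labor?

H(w) = 4356/w²

MP_H = (1/2)·12·H^(-1/2) = 6·H^(-1/2).
Setting P·MP_H = w: 66·H^(-1/2) = w.
Solving for H: H^(-1/2) = w/66, so H = (66/w)^(2).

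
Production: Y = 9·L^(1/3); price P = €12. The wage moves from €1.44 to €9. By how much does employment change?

From P·MP_L = w with MP_L = 3·L^(-2/3), the labor demand is L(w) = (36/w)^(3/2).
At w = 1.44: L = 125. At w = 9: L = 8.
ΔL = 8 − 125 = -117.

ΔL = -117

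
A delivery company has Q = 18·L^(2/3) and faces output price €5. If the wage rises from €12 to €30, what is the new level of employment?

From P·MP_L = w with MP_L = 12·L^(-1/3), the labor demand is L(w) = (60/w)^(3).
At w = 12: L = 125. At w = 30: L = 8.

L* = 8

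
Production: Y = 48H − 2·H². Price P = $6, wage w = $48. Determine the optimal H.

The marginal product of H is MP_H = 48 − 4H.
A price-taking firm hires until the value of the marginal product equals the wage: P·MP_H = w, so 6·(48 − 4H) = 48.
Then 48 − 4H = 8, giving H = 10.

H* = 10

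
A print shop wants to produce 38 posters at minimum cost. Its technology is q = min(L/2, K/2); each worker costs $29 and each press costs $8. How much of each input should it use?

L* = 76, K* = 76

With a fixed-proportions technology, the cost-minimizing bundle uses no slack in either input: L/2 = K/2 = q.
So L = 2·38 = 76 and K = 2·38 = 76.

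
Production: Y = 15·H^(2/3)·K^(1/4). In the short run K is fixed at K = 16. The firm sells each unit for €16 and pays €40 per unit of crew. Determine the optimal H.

H* = 512

With K = 16, MP_H = (2/3)·15·H^(-1/3)·16^(1/4) = 20·H^(-1/3).
Profit maximization for a price taker requires P·MP_H = w: 16·20·H^(-1/3) = 40.
So H^(-1/3) = 0.125, which gives H = 512.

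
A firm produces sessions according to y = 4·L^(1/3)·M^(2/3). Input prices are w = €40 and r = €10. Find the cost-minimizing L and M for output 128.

L* = 8, M* = 64

Cost minimization requires the marginal rate of technical substitution to equal the input-price ratio: MP_L/MP_M = w/r.
Here MP_L/MP_M = (1/3)·(M/L)/(2/3) = 0.5·(M/L). Setting this equal to 40/10 = 4 gives M = 8L.
Substituting into y = 128: 4·L^(1/3)·(8L)^(2/3) = 128.
Solving, L = 8 and M = 64.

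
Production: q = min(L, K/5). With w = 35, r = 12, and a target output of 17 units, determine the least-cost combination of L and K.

L* = 17, K* = 85

With a fixed-proportions technology, the cost-minimizing bundle uses no slack in either input: L = K/5 = q.
So L = 17 and K = 5·17 = 85.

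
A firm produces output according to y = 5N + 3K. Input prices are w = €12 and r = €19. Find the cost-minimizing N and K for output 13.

N* = 2.6, K* = 0

The inputs are perfect substitutes, so the firm uses whichever has the lower cost per unit of output.
Cost per unit of output via N is w/5 = 2.4; via K it is r/3 = 19/3. N is cheaper.
Producing y = 13 with N alone: N = 2.6, K = 0.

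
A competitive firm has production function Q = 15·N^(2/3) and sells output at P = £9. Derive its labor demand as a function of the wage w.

N(w) = 729000/w³

MP_N = (2/3)·15·N^(-1/3) = 10·N^(-1/3).
Setting P·MP_N = w: 90·N^(-1/3) = w.
Solving for N: N^(-1/3) = w/90, so N = (90/w)^(3).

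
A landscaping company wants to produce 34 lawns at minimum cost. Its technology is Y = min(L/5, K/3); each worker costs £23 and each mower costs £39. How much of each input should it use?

L* = 170, K* = 102

With a fixed-proportions technology, the cost-minimizing bundle uses no slack in either input: L/5 = K/3 = Y.
So L = 5·34 = 170 and K = 3·34 = 102.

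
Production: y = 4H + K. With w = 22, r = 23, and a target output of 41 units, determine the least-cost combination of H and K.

The inputs are perfect substitutes, so the firm uses whichever has the lower cost per unit of output.
Cost per unit of output via H is 5.5; via K it is 23. H is cheaper.
Producing y = 41 with H alone: H = 10.25, K = 0.

H* = 10.25, K* = 0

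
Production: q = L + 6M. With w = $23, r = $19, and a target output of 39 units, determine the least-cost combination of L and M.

The inputs are perfect substitutes, so the firm uses whichever has the lower cost per unit of output.
Cost per unit of output via L is 23; via M it is 19/6. M is cheaper.
Producing q = 39 with M alone: L = 0, M = 6.5.

L* = 0, M* = 6.5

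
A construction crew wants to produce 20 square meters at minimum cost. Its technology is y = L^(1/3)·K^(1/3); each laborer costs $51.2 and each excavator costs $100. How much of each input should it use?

L* = 125, K* = 64

Cost minimization requires the marginal rate of technical substitution to equal the input-price ratio: MP_L/MP_K = w/r.
Here MP_L/MP_K = (1/3)·(K/L)/(1/3) = (K/L). Setting this equal to 51.2/100 = 0.512 gives K = 0.512L.
Substituting into y = 20: L^(1/3)·(0.512L)^(1/3) = 20.
Solving, L = 125 and K = 64.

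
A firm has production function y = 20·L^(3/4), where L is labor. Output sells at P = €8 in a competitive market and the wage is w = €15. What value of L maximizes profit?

MP_L = (3/4)·20·L^(-1/4) = 15·L^(-1/4).
Profit maximization for a price taker requires P·MP_L = w: 8·15·L^(-1/4) = 15.
So L^(-1/4) = 0.125, which gives L = 4096.

L* = 4096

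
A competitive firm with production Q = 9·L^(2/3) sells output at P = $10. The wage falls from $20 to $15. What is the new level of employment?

L* = 64

From P·MP_L = w with MP_L = 6·L^(-1/3), the labor demand is L(w) = (60/w)^(3).
At w = 20: L = 27. At w = 15: L = 64.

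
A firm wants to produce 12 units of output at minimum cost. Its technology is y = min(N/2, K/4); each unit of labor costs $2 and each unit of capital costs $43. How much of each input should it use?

N* = 24, K* = 48

With a fixed-proportions technology, the cost-minimizing bundle uses no slack in either input: N/2 = K/4 = y.
So N = 2·12 = 24 and K = 4·12 = 48.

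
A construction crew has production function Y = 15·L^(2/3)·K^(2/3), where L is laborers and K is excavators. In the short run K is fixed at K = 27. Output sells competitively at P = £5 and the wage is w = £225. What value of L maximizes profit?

L* = 8

With K = 27, MP_L = (2/3)·15·L^(-1/3)·27^(2/3) = 90·L^(-1/3).
Profit maximization for a price taker requires P·MP_L = w: 5·90·L^(-1/3) = 225.
So L^(-1/3) = 0.5, which gives L = 8.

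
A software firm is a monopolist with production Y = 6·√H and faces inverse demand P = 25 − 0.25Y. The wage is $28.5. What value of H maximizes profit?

H* = 4

Marginal revenue from the inverse demand is MR = 25 − 0.5Y.
The marginal product is MP_H = 3·H^(-1/2).
A monopolist hires until marginal revenue product equals the wage: MR·MP_H = w.
At H, Y = 6·√H. Substituting and solving: (25 − 3·√H)·3·H^(-1/2) = 28.5 gives H = 4.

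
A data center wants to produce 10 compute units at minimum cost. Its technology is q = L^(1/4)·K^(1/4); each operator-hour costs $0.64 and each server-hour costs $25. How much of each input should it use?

L* = 625, K* = 16

Cost minimization requires the marginal rate of technical substitution to equal the input-price ratio: MP_L/MP_K = w/r.
Here MP_L/MP_K = (1/4)·(K/L)/(1/4) = (K/L). Setting this equal to 0.64/25 = 0.0256 gives K = 0.0256L.
Substituting into q = 10: L^(1/4)·(0.0256L)^(1/4) = 10.
Solving, L = 625 and K = 16.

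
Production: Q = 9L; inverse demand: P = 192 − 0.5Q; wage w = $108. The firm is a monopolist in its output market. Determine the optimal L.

Marginal revenue from the inverse demand is MR = 192 − Q.
The marginal product is MP_L = 9.
A monopolist hires until marginal revenue product equals the wage: MR·MP_L = w.
(192 − 9L)·9 = 108, so L = 20.

L* = 20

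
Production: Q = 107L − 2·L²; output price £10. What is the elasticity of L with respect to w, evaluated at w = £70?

ε = -0.07

From P·MP_L = w with MP_L = 107 − 4L, labor demand is L(w) = (107 − w/10)/4.
dL/dw = −1/(40) = -0.025.
At w = 70, L = 25, so ε = (dL/dw)·(w/L) = (-0.025)·(70/25) = -0.07.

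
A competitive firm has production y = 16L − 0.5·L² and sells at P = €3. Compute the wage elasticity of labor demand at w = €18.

ε = -0.6

From P·MP_L = w with MP_L = 16 − L, labor demand is L(w) = 16 − w/3.
dL/dw = −1/(3) = -1/3.
At w = 18, L = 10, so ε = (dL/dw)·(w/L) = (-1/3)·(18/10) = -0.6.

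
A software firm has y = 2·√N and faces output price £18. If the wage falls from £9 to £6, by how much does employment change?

ΔN = 5

From P·MP_N = w with MP_N = N^(-1/2), the labor demand is N(w) = (18/w)^(2).
At w = 9: N = 4. At w = 6: N = 9.
ΔN = 9 − 4 = 5.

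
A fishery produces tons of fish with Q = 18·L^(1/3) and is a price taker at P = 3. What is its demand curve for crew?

L(w) = (18/w)^(3/2)

MP_L = (1/3)·18·L^(-2/3) = 6·L^(-2/3).
Setting P·MP_L = w: 18·L^(-2/3) = w.
Solving for L: L^(-2/3) = w/18, so L = (18/w)^(3/2).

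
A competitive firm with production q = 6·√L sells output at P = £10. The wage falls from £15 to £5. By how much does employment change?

ΔL = 32

From P·MP_L = w with MP_L = 3·L^(-1/2), the labor demand is L(w) = (30/w)^(2).
At w = 15: L = 4. At w = 5: L = 36.
ΔL = 36 − 4 = 32.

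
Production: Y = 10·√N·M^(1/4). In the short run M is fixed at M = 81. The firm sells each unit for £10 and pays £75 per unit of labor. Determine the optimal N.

N* = 4

With M = 81, MP_N = (1/2)·10·N^(-1/2)·81^(1/4) = 15·N^(-1/2).
Profit maximization for a price taker requires P·MP_N = w: 10·15·N^(-1/2) = 75.
So N^(-1/2) = 0.5, which gives N = 4.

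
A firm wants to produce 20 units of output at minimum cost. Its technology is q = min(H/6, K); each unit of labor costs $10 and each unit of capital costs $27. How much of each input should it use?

With a fixed-proportions technology, the cost-minimizing bundle uses no slack in either input: H/6 = K = q.
So H = 6·20 = 120 and K = 20.

H* = 120, K* = 20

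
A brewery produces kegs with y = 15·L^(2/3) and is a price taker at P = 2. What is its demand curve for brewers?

L(w) = 8000/w³

MP_L = (2/3)·15·L^(-1/3) = 10·L^(-1/3).
Setting P·MP_L = w: 20·L^(-1/3) = w.
Solving for L: L^(-1/3) = w/20, so L = (20/w)^(3).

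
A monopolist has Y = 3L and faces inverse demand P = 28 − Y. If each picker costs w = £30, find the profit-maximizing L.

L* = 3

Marginal revenue from the inverse demand is MR = 28 − 2Y.
The marginal product is MP_L = 3.
A monopolist hires until marginal revenue product equals the wage: MR·MP_L = w.
(28 − 6L)·3 = 30, so L = 3.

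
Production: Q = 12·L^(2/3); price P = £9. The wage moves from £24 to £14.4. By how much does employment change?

ΔL = 98

From P·MP_L = w with MP_L = 8·L^(-1/3), the labor demand is L(w) = (72/w)^(3).
At w = 24: L = 27. At w = 14.4: L = 125.
ΔL = 125 − 27 = 98.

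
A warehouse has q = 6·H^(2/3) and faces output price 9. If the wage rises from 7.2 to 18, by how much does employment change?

ΔH = -117

From P·MP_H = w with MP_H = 4·H^(-1/3), the labor demand is H(w) = (36/w)^(3).
At w = 7.2: H = 125. At w = 18: H = 8.
ΔH = 8 − 125 = -117.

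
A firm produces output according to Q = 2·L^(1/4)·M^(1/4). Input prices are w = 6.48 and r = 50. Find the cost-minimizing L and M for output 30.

L* = 625, M* = 81

Cost minimization requires the marginal rate of technical substitution to equal the input-price ratio: MP_L/MP_M = w/r.
Here MP_L/MP_M = (1/4)·(M/L)/(1/4) = (M/L). Setting this equal to 6.48/50 = 0.1296 gives M = 0.1296L.
Substituting into Q = 30: 2·L^(1/4)·(0.1296L)^(1/4) = 30.
Solving, L = 625 and M = 81.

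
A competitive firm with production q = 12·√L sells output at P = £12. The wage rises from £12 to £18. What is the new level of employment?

L* = 16

From P·MP_L = w with MP_L = 6·L^(-1/2), the labor demand is L(w) = (72/w)^(2).
At w = 12: L = 36. At w = 18: L = 16.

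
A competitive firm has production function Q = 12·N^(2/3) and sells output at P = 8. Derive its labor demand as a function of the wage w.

MP_N = (2/3)·12·N^(-1/3) = 8·N^(-1/3).
Setting P·MP_N = w: 64·N^(-1/3) = w.
Solving for N: N^(-1/3) = w/64, so N = (64/w)^(3).

N(w) = 262144/w³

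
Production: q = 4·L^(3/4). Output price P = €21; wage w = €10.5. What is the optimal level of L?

MP_L = (3/4)·4·L^(-1/4) = 3·L^(-1/4).
Profit maximization for a price taker requires P·MP_L = w: 21·3·L^(-1/4) = 10.5.
So L^(-1/4) = 1/6, which gives L = 1296.

L* = 1296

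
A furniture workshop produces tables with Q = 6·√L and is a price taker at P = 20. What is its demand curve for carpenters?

L(w) = 3600/w²

MP_L = (1/2)·6·L^(-1/2) = 3·L^(-1/2).
Setting P·MP_L = w: 60·L^(-1/2) = w.
Solving for L: L^(-1/2) = w/60, so L = (60/w)^(2).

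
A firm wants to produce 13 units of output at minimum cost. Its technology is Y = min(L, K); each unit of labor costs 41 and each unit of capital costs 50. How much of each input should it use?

With a fixed-proportions technology, the cost-minimizing bundle uses no slack in either input: L = K = Y.
So L = 13 and K = 13.

L* = 13, K* = 13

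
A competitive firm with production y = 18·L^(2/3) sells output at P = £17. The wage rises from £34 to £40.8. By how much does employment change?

From P·MP_L = w with MP_L = 12·L^(-1/3), the labor demand is L(w) = (204/w)^(3).
At w = 34: L = 216. At w = 40.8: L = 125.
ΔL = 125 − 216 = -91.

ΔL = -91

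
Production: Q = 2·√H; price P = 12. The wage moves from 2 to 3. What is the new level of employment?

H* = 16

From P·MP_H = w with MP_H = H^(-1/2), the labor demand is H(w) = (12/w)^(2).
At w = 2: H = 36. At w = 3: H = 16.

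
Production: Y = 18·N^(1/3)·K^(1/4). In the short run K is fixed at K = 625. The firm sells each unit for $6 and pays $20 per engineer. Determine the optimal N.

With K = 625, MP_N = (1/3)·18·N^(-2/3)·625^(1/4) = 30·N^(-2/3).
Profit maximization for a price taker requires P·MP_N = w: 6·30·N^(-2/3) = 20.
So N^(-2/3) = 1/9, which gives N = 27.

N* = 27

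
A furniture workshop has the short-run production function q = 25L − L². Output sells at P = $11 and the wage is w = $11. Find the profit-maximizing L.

The marginal product of L is MP_L = 25 − 2L.
A price-taking firm hires until the value of the marginal product equals the wage: P·MP_L = w, so 11·(25 − 2L) = 11.
Then 25 − 2L = 1, giving L = 12.

L* = 12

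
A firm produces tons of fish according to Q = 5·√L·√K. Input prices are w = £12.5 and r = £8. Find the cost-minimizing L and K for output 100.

L* = 16, K* = 25

Cost minimization requires the marginal rate of technical substitution to equal the input-price ratio: MP_L/MP_K = w/r.
Here MP_L/MP_K = (1/2)·(K/L)/(1/2) = (K/L). Setting this equal to 12.5/8 = 1.5625 gives K = 1.5625L.
Substituting into Q = 100: 5·L^(1/2)·(1.5625L)^(1/2) = 100.
Solving, L = 16 and K = 25.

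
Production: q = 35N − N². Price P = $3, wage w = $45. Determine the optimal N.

The marginal product of N is MP_N = 35 − 2N.
A price-taking firm hires until the value of the marginal product equals the wage: P·MP_N = w, so 3·(35 − 2N) = 45.
Then 35 − 2N = 15, giving N = 10.

N* = 10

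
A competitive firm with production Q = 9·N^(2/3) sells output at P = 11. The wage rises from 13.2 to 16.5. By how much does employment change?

From P·MP_N = w with MP_N = 6·N^(-1/3), the labor demand is N(w) = (66/w)^(3).
At w = 13.2: N = 125. At w = 16.5: N = 64.
ΔN = 64 − 125 = -61.

ΔN = -61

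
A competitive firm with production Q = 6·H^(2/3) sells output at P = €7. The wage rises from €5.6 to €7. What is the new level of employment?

From P·MP_H = w with MP_H = 4·H^(-1/3), the labor demand is H(w) = (28/w)^(3).
At w = 5.6: H = 125. At w = 7: H = 64.

H* = 64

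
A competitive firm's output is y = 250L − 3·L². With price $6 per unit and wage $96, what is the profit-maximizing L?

L* = 39

The marginal product of L is MP_L = 250 − 6L.
A price-taking firm hires until the value of the marginal product equals the wage: P·MP_L = w, so 6·(250 − 6L) = 96.
Then 250 − 6L = 16, giving L = 39.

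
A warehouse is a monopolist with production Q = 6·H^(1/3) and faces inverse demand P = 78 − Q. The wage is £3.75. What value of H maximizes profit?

H* = 64

Marginal revenue from the inverse demand is MR = 78 − 2Q.
The marginal product is MP_H = 2·H^(-2/3).
A monopolist hires until marginal revenue product equals the wage: MR·MP_H = w.
At H, Q = 6·H^(1/3). Substituting and solving: (78 − 12·H^(1/3))·2·H^(-2/3) = 3.75 gives H = 64.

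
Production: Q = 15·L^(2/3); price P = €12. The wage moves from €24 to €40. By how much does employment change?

From P·MP_L = w with MP_L = 10·L^(-1/3), the labor demand is L(w) = (120/w)^(3).
At w = 24: L = 125. At w = 40: L = 27.
ΔL = 27 − 125 = -98.

ΔL = -98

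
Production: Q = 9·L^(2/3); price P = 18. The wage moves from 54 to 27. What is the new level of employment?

From P·MP_L = w with MP_L = 6·L^(-1/3), the labor demand is L(w) = (108/w)^(3).
At w = 54: L = 8. At w = 27: L = 64.

L* = 64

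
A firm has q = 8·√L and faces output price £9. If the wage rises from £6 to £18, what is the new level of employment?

L* = 4

From P·MP_L = w with MP_L = 4·L^(-1/2), the labor demand is L(w) = (36/w)^(2).
At w = 6: L = 36. At w = 18: L = 4.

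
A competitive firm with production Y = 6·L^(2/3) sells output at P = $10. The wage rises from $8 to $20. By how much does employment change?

ΔL = -117

From P·MP_L = w with MP_L = 4·L^(-1/3), the labor demand is L(w) = (40/w)^(3).
At w = 8: L = 125. At w = 20: L = 8.
ΔL = 8 − 125 = -117.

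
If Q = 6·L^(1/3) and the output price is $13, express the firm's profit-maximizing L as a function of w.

MP_L = (1/3)·6·L^(-2/3) = 2·L^(-2/3).
Setting P·MP_L = w: 26·L^(-2/3) = w.
Solving for L: L^(-2/3) = w/26, so L = (26/w)^(3/2).

L(w) = (26/w)^(3/2)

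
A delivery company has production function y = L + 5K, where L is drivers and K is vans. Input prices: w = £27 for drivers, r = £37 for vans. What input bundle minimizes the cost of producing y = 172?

L* = 0, K* = 34.4

The inputs are perfect substitutes, so the firm uses whichever has the lower cost per unit of output.
Cost per unit of output via L is 27; via K it is 7.4. K is cheaper.
Producing y = 172 with K alone: L = 0, K = 34.4.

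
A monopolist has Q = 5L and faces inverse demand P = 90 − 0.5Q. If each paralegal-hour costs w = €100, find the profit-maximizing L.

Marginal revenue from the inverse demand is MR = 90 − Q.
The marginal product is MP_L = 5.
A monopolist hires until marginal revenue product equals the wage: MR·MP_L = w.
(90 − 5L)·5 = 100, so L = 14.

L* = 14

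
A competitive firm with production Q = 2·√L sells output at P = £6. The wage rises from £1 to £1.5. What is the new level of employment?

L* = 16

From P·MP_L = w with MP_L = L^(-1/2), the labor demand is L(w) = (6/w)^(2).
At w = 1: L = 36. At w = 1.5: L = 16.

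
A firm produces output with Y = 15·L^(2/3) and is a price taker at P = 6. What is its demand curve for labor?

MP_L = (2/3)·15·L^(-1/3) = 10·L^(-1/3).
Setting P·MP_L = w: 60·L^(-1/3) = w.
Solving for L: L^(-1/3) = w/60, so L = (60/w)^(3).

L(w) = 216000/w³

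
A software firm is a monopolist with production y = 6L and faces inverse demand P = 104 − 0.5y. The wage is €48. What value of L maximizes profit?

Marginal revenue from the inverse demand is MR = 104 − y.
The marginal product is MP_L = 6.
A monopolist hires until marginal revenue product equals the wage: MR·MP_L = w.
(104 − 6L)·6 = 48, so L = 16.

L* = 16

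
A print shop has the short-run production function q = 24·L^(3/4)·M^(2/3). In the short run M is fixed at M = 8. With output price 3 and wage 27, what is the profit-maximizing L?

With M = 8, MP_L = (3/4)·24·L^(-1/4)·8^(2/3) = 72·L^(-1/4).
Profit maximization for a price taker requires P·MP_L = w: 3·72·L^(-1/4) = 27.
So L^(-1/4) = 0.125, which gives L = 4096.

L* = 4096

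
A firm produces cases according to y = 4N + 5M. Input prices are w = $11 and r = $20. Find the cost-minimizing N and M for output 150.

The inputs are perfect substitutes, so the firm uses whichever has the lower cost per unit of output.
Cost per unit of output via N is w/4 = 2.75; via M it is r/5 = 4. N is cheaper.
Producing y = 150 with N alone: N = 37.5, M = 0.

N* = 37.5, M* = 0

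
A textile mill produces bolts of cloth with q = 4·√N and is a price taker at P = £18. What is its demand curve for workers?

MP_N = (1/2)·4·N^(-1/2) = 2·N^(-1/2).
Setting P·MP_N = w: 36·N^(-1/2) = w.
Solving for N: N^(-1/2) = w/36, so N = (36/w)^(2).

N(w) = 1296/w²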